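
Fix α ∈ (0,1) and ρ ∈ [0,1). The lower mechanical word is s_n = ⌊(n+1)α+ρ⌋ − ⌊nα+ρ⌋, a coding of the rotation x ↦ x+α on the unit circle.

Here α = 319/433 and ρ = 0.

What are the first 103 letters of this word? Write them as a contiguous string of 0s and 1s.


0110111011101110110111011101110111011011101110111011101101110111011101110110111011101110111011011101110

n=0: ⌊(1·319)/433⌋ − ⌊(0·319)/433⌋ = ⌊319/433⌋ − ⌊0/433⌋ = 0 − 0 = 0
n=1: ⌊(2·319)/433⌋ − ⌊(1·319)/433⌋ = ⌊638/433⌋ − ⌊319/433⌋ = 1 − 0 = 1
n=2: ⌊(3·319)/433⌋ − ⌊(2·319)/433⌋ = ⌊957/433⌋ − ⌊638/433⌋ = 2 − 1 = 1
n=3: ⌊(4·319)/433⌋ − ⌊(3·319)/433⌋ = ⌊1276/433⌋ − ⌊957/433⌋ = 2 − 2 = 0
n=4: ⌊(5·319)/433⌋ − ⌊(4·319)/433⌋ = ⌊1595/433⌋ − ⌊1276/433⌋ = 3 − 2 = 1
n=5: ⌊(6·319)/433⌋ − ⌊(5·319)/433⌋ = ⌊1914/433⌋ − ⌊1595/433⌋ = 4 − 3 = 1
n=6: ⌊(7·319)/433⌋ − ⌊(6·319)/433⌋ = ⌊2233/433⌋ − ⌊1914/433⌋ = 5 − 4 = 1
n=7: ⌊(8·319)/433⌋ − ⌊(7·319)/433⌋ = ⌊2552/433⌋ − ⌊2233/433⌋ = 5 − 5 = 0
n=8: ⌊(9·319)/433⌋ − ⌊(8·319)/433⌋ = ⌊2871/433⌋ − ⌊2552/433⌋ = 6 − 5 = 1
n=9: ⌊(10·319)/433⌋ − ⌊(9·319)/433⌋ = ⌊3190/433⌋ − ⌊2871/433⌋ = 7 − 6 = 1
n=10: ⌊(11·319)/433⌋ − ⌊(10·319)/433⌋ = ⌊3509/433⌋ − ⌊3190/433⌋ = 8 − 7 = 1
n=11: ⌊(12·319)/433⌋ − ⌊(11·319)/433⌋ = ⌊3828/433⌋ − ⌊3509/433⌋ = 8 − 8 = 0
n=12: ⌊(13·319)/433⌋ − ⌊(12·319)/433⌋ = ⌊4147/433⌋ − ⌊3828/433⌋ = 9 − 8 = 1
n=13: ⌊(14·319)/433⌋ − ⌊(13·319)/433⌋ = ⌊4466/433⌋ − ⌊4147/433⌋ = 10 − 9 = 1
n=14: ⌊(15·319)/433⌋ − ⌊(14·319)/433⌋ = ⌊4785/433⌋ − ⌊4466/433⌋ = 11 − 10 = 1
n=15: ⌊(16·319)/433⌋ − ⌊(15·319)/433⌋ = ⌊5104/433⌋ − ⌊4785/433⌋ = 11 − 11 = 0
n=16: ⌊(17·319)/433⌋ − ⌊(16·319)/433⌋ = ⌊5423/433⌋ − ⌊5104/433⌋ = 12 − 11 = 1
n=17: ⌊(18·319)/433⌋ − ⌊(17·319)/433⌋ = ⌊5742/433⌋ − ⌊5423/433⌋ = 13 − 12 = 1
n=18: ⌊(19·319)/433⌋ − ⌊(18·319)/433⌋ = ⌊6061/433⌋ − ⌊5742/433⌋ = 13 − 13 = 0
n=19: ⌊(20·319)/433⌋ − ⌊(19·319)/433⌋ = ⌊6380/433⌋ − ⌊6061/433⌋ = 14 − 13 = 1
n=20: ⌊(21·319)/433⌋ − ⌊(20·319)/433⌋ = ⌊6699/433⌋ − ⌊6380/433⌋ = 15 − 14 = 1
n=21: ⌊(22·319)/433⌋ − ⌊(21·319)/433⌋ = ⌊7018/433⌋ − ⌊6699/433⌋ = 16 − 15 = 1
n=22: ⌊(23·319)/433⌋ − ⌊(22·319)/433⌋ = ⌊7337/433⌋ − ⌊7018/433⌋ = 16 − 16 = 0
n=23: ⌊(24·319)/433⌋ − ⌊(23·319)/433⌋ = ⌊7656/433⌋ − ⌊7337/433⌋ = 17 − 16 = 1
n=24: ⌊(25·319)/433⌋ − ⌊(24·319)/433⌋ = ⌊7975/433⌋ − ⌊7656/433⌋ = 18 − 17 = 1
n=25: ⌊(26·319)/433⌋ − ⌊(25·319)/433⌋ = ⌊8294/433⌋ − ⌊7975/433⌋ = 19 − 18 = 1
n=26: ⌊(27·319)/433⌋ − ⌊(26·319)/433⌋ = ⌊8613/433⌋ − ⌊8294/433⌋ = 19 − 19 = 0
n=27: ⌊(28·319)/433⌋ − ⌊(27·319)/433⌋ = ⌊8932/433⌋ − ⌊8613/433⌋ = 20 − 19 = 1
n=28: ⌊(29·319)/433⌋ − ⌊(28·319)/433⌋ = ⌊9251/433⌋ − ⌊8932/433⌋ = 21 − 20 = 1
n=29: ⌊(30·319)/433⌋ − ⌊(29·319)/433⌋ = ⌊9570/433⌋ − ⌊9251/433⌋ = 22 − 21 = 1
n=30: ⌊(31·319)/433⌋ − ⌊(30·319)/433⌋ = ⌊9889/433⌋ − ⌊9570/433⌋ = 22 − 22 = 0
n=31: ⌊(32·319)/433⌋ − ⌊(31·319)/433⌋ = ⌊10208/433⌋ − ⌊9889/433⌋ = 23 − 22 = 1
n=32: ⌊(33·319)/433⌋ − ⌊(32·319)/433⌋ = ⌊10527/433⌋ − ⌊10208/433⌋ = 24 − 23 = 1
n=33: ⌊(34·319)/433⌋ − ⌊(33·319)/433⌋ = ⌊10846/433⌋ − ⌊10527/433⌋ = 25 − 24 = 1
n=34: ⌊(35·319)/433⌋ − ⌊(34·319)/433⌋ = ⌊11165/433⌋ − ⌊10846/433⌋ = 25 − 25 = 0
n=35: ⌊(36·319)/433⌋ − ⌊(35·319)/433⌋ = ⌊11484/433⌋ − ⌊11165/433⌋ = 26 − 25 = 1
n=36: ⌊(37·319)/433⌋ − ⌊(36·319)/433⌋ = ⌊11803/433⌋ − ⌊11484/433⌋ = 27 − 26 = 1
n=37: ⌊(38·319)/433⌋ − ⌊(37·319)/433⌋ = ⌊12122/433⌋ − ⌊11803/433⌋ = 27 − 27 = 0
n=38: ⌊(39·319)/433⌋ − ⌊(38·319)/433⌋ = ⌊12441/433⌋ − ⌊12122/433⌋ = 28 − 27 = 1
n=39: ⌊(40·319)/433⌋ − ⌊(39·319)/433⌋ = ⌊12760/433⌋ − ⌊12441/433⌋ = 29 − 28 = 1
n=40: ⌊(41·319)/433⌋ − ⌊(40·319)/433⌋ = ⌊13079/433⌋ − ⌊12760/433⌋ = 30 − 29 = 1
n=41: ⌊(42·319)/433⌋ − ⌊(41·319)/433⌋ = ⌊13398/433⌋ − ⌊13079/433⌋ = 30 − 30 = 0
n=42: ⌊(43·319)/433⌋ − ⌊(42·319)/433⌋ = ⌊13717/433⌋ − ⌊13398/433⌋ = 31 − 30 = 1
n=43: ⌊(44·319)/433⌋ − ⌊(43·319)/433⌋ = ⌊14036/433⌋ − ⌊13717/433⌋ = 32 − 31 = 1
n=44: ⌊(45·319)/433⌋ − ⌊(44·319)/433⌋ = ⌊14355/433⌋ − ⌊14036/433⌋ = 33 − 32 = 1
n=45: ⌊(46·319)/433⌋ − ⌊(45·319)/433⌋ = ⌊14674/433⌋ − ⌊14355/433⌋ = 33 − 33 = 0
n=46: ⌊(47·319)/433⌋ − ⌊(46·319)/433⌋ = ⌊14993/433⌋ − ⌊14674/433⌋ = 34 − 33 = 1
n=47: ⌊(48·319)/433⌋ − ⌊(47·319)/433⌋ = ⌊15312/433⌋ − ⌊14993/433⌋ = 35 − 34 = 1
n=48: ⌊(49·319)/433⌋ − ⌊(48·319)/433⌋ = ⌊15631/433⌋ − ⌊15312/433⌋ = 36 − 35 = 1
n=49: ⌊(50·319)/433⌋ − ⌊(49·319)/433⌋ = ⌊15950/433⌋ − ⌊15631/433⌋ = 36 − 36 = 0
n=50: ⌊(51·319)/433⌋ − ⌊(50·319)/433⌋ = ⌊16269/433⌋ − ⌊15950/433⌋ = 37 − 36 = 1
n=51: ⌊(52·319)/433⌋ − ⌊(51·319)/433⌋ = ⌊16588/433⌋ − ⌊16269/433⌋ = 38 − 37 = 1
n=52: ⌊(53·319)/433⌋ − ⌊(52·319)/433⌋ = ⌊16907/433⌋ − ⌊16588/433⌋ = 39 − 38 = 1
n=53: ⌊(54·319)/433⌋ − ⌊(53·319)/433⌋ = ⌊17226/433⌋ − ⌊16907/433⌋ = 39 − 39 = 0
n=54: ⌊(55·319)/433⌋ − ⌊(54·319)/433⌋ = ⌊17545/433⌋ − ⌊17226/433⌋ = 40 − 39 = 1
n=55: ⌊(56·319)/433⌋ − ⌊(55·319)/433⌋ = ⌊17864/433⌋ − ⌊17545/433⌋ = 41 − 40 = 1
n=56: ⌊(57·319)/433⌋ − ⌊(56·319)/433⌋ = ⌊18183/433⌋ − ⌊17864/433⌋ = 41 − 41 = 0
n=57: ⌊(58·319)/433⌋ − ⌊(57·319)/433⌋ = ⌊18502/433⌋ − ⌊18183/433⌋ = 42 − 41 = 1
n=58: ⌊(59·319)/433⌋ − ⌊(58·319)/433⌋ = ⌊18821/433⌋ − ⌊18502/433⌋ = 43 − 42 = 1
n=59: ⌊(60·319)/433⌋ − ⌊(59·319)/433⌋ = ⌊19140/433⌋ − ⌊18821/433⌋ = 44 − 43 = 1
n=60: ⌊(61·319)/433⌋ − ⌊(60·319)/433⌋ = ⌊19459/433⌋ − ⌊19140/433⌋ = 44 − 44 = 0
n=61: ⌊(62·319)/433⌋ − ⌊(61·319)/433⌋ = ⌊19778/433⌋ − ⌊19459/433⌋ = 45 − 44 = 1
n=62: ⌊(63·319)/433⌋ − ⌊(62·319)/433⌋ = ⌊20097/433⌋ − ⌊19778/433⌋ = 46 − 45 = 1
n=63: ⌊(64·319)/433⌋ − ⌊(63·319)/433⌋ = ⌊20416/433⌋ − ⌊20097/433⌋ = 47 − 46 = 1
n=64: ⌊(65·319)/433⌋ − ⌊(64·319)/433⌋ = ⌊20735/433⌋ − ⌊20416/433⌋ = 47 − 47 = 0
n=65: ⌊(66·319)/433⌋ − ⌊(65·319)/433⌋ = ⌊21054/433⌋ − ⌊20735/433⌋ = 48 − 47 = 1
n=66: ⌊(67·319)/433⌋ − ⌊(66·319)/433⌋ = ⌊21373/433⌋ − ⌊21054/433⌋ = 49 − 48 = 1
n=67: ⌊(68·319)/433⌋ − ⌊(67·319)/433⌋ = ⌊21692/433⌋ − ⌊21373/433⌋ = 50 − 49 = 1
n=68: ⌊(69·319)/433⌋ − ⌊(68·319)/433⌋ = ⌊22011/433⌋ − ⌊21692/433⌋ = 50 − 50 = 0
n=69: ⌊(70·319)/433⌋ − ⌊(69·319)/433⌋ = ⌊22330/433⌋ − ⌊22011/433⌋ = 51 − 50 = 1
n=70: ⌊(71·319)/433⌋ − ⌊(70·319)/433⌋ = ⌊22649/433⌋ − ⌊22330/433⌋ = 52 − 51 = 1
n=71: ⌊(72·319)/433⌋ − ⌊(71·319)/433⌋ = ⌊22968/433⌋ − ⌊22649/433⌋ = 53 − 52 = 1
n=72: ⌊(73·319)/433⌋ − ⌊(72·319)/433⌋ = ⌊23287/433⌋ − ⌊22968/433⌋ = 53 − 53 = 0
n=73: ⌊(74·319)/433⌋ − ⌊(73·319)/433⌋ = ⌊23606/433⌋ − ⌊23287/433⌋ = 54 − 53 = 1
n=74: ⌊(75·319)/433⌋ − ⌊(74·319)/433⌋ = ⌊23925/433⌋ − ⌊23606/433⌋ = 55 − 54 = 1
n=75: ⌊(76·319)/433⌋ − ⌊(75·319)/433⌋ = ⌊24244/433⌋ − ⌊23925/433⌋ = 55 − 55 = 0
n=76: ⌊(77·319)/433⌋ − ⌊(76·319)/433⌋ = ⌊24563/433⌋ − ⌊24244/433⌋ = 56 − 55 = 1
n=77: ⌊(78·319)/433⌋ − ⌊(77·319)/433⌋ = ⌊24882/433⌋ − ⌊24563/433⌋ = 57 − 56 = 1
n=78: ⌊(79·319)/433⌋ − ⌊(78·319)/433⌋ = ⌊25201/433⌋ − ⌊24882/433⌋ = 58 − 57 = 1
n=79: ⌊(80·319)/433⌋ − ⌊(79·319)/433⌋ = ⌊25520/433⌋ − ⌊25201/433⌋ = 58 − 58 = 0
n=80: ⌊(81·319)/433⌋ − ⌊(80·319)/433⌋ = ⌊25839/433⌋ − ⌊25520/433⌋ = 59 − 58 = 1
n=81: ⌊(82·319)/433⌋ − ⌊(81·319)/433⌋ = ⌊26158/433⌋ − ⌊25839/433⌋ = 60 − 59 = 1
n=82: ⌊(83·319)/433⌋ − ⌊(82·319)/433⌋ = ⌊26477/433⌋ − ⌊26158/433⌋ = 61 − 60 = 1
n=83: ⌊(84·319)/433⌋ − ⌊(83·319)/433⌋ = ⌊26796/433⌋ − ⌊26477/433⌋ = 61 − 61 = 0
n=84: ⌊(85·319)/433⌋ − ⌊(84·319)/433⌋ = ⌊27115/433⌋ − ⌊26796/433⌋ = 62 − 61 = 1
n=85: ⌊(86·319)/433⌋ − ⌊(85·319)/433⌋ = ⌊27434/433⌋ − ⌊27115/433⌋ = 63 − 62 = 1
n=86: ⌊(87·319)/433⌋ − ⌊(86·319)/433⌋ = ⌊27753/433⌋ − ⌊27434/433⌋ = 64 − 63 = 1
n=87: ⌊(88·319)/433⌋ − ⌊(87·319)/433⌋ = ⌊28072/433⌋ − ⌊27753/433⌋ = 64 − 64 = 0
n=88: ⌊(89·319)/433⌋ − ⌊(88·319)/433⌋ = ⌊28391/433⌋ − ⌊28072/433⌋ = 65 − 64 = 1
n=89: ⌊(90·319)/433⌋ − ⌊(89·319)/433⌋ = ⌊28710/433⌋ − ⌊28391/433⌋ = 66 − 65 = 1
n=90: ⌊(91·319)/433⌋ − ⌊(90·319)/433⌋ = ⌊29029/433⌋ − ⌊28710/433⌋ = 67 − 66 = 1
n=91: ⌊(92·319)/433⌋ − ⌊(91·319)/433⌋ = ⌊29348/433⌋ − ⌊29029/433⌋ = 67 − 67 = 0
n=92: ⌊(93·319)/433⌋ − ⌊(92·319)/433⌋ = ⌊29667/433⌋ − ⌊29348/433⌋ = 68 − 67 = 1
n=93: ⌊(94·319)/433⌋ − ⌊(93·319)/433⌋ = ⌊29986/433⌋ − ⌊29667/433⌋ = 69 − 68 = 1
n=94: ⌊(95·319)/433⌋ − ⌊(94·319)/433⌋ = ⌊30305/433⌋ − ⌊29986/433⌋ = 69 − 69 = 0
n=95: ⌊(96·319)/433⌋ − ⌊(95·319)/433⌋ = ⌊30624/433⌋ − ⌊30305/433⌋ = 70 − 69 = 1
n=96: ⌊(97·319)/433⌋ − ⌊(96·319)/433⌋ = ⌊30943/433⌋ − ⌊30624/433⌋ = 71 − 70 = 1
n=97: ⌊(98·319)/433⌋ − ⌊(97·319)/433⌋ = ⌊31262/433⌋ − ⌊30943/433⌋ = 72 − 71 = 1
n=98: ⌊(99·319)/433⌋ − ⌊(98·319)/433⌋ = ⌊31581/433⌋ − ⌊31262/433⌋ = 72 − 72 = 0
n=99: ⌊(100·319)/433⌋ − ⌊(99·319)/433⌋ = ⌊31900/433⌋ − ⌊31581/433⌋ = 73 − 72 = 1
n=100: ⌊(101·319)/433⌋ − ⌊(100·319)/433⌋ = ⌊32219/433⌋ − ⌊31900/433⌋ = 74 − 73 = 1
n=101: ⌊(102·319)/433⌋ − ⌊(101·319)/433⌋ = ⌊32538/433⌋ − ⌊32219/433⌋ = 75 − 74 = 1
n=102: ⌊(103·319)/433⌋ − ⌊(102·319)/433⌋ = ⌊32857/433⌋ − ⌊32538/433⌋ = 75 − 75 = 0


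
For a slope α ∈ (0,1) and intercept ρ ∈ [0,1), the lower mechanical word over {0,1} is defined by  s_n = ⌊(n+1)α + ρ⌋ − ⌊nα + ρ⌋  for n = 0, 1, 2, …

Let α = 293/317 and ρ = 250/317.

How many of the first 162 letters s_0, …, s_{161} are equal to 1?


#1s = Σ_{n=0}^{161} s_n = Σ_{n=0}^{161} (⌊(n+1)α+ρ⌋ − ⌊nα+ρ⌋)
the sum telescopes: every ⌊nα+ρ⌋ with 0 < n < 162 appears once with + and once with −, leaving ⌊162α+ρ⌋ − ⌊0·α+ρ⌋
162α + ρ = (162·293 + 250) / 317 = 47716/317
ρ = 250/317
⌊47716/317⌋ = 150,  ⌊250/317⌋ = 0
#1s = 150 − 0 = 150

150


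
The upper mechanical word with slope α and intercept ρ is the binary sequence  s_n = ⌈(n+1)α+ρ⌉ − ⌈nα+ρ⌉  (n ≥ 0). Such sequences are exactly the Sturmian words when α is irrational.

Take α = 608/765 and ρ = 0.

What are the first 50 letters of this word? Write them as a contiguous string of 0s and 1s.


n=0: ⌈(1·608)/765⌉ − ⌈(0·608)/765⌉ = ⌈608/765⌉ − ⌈0/765⌉ = 1 − 0 = 1
n=1: ⌈(2·608)/765⌉ − ⌈(1·608)/765⌉ = ⌈1216/765⌉ − ⌈608/765⌉ = 2 − 1 = 1
n=2: ⌈(3·608)/765⌉ − ⌈(2·608)/765⌉ = ⌈1824/765⌉ − ⌈1216/765⌉ = 3 − 2 = 1
n=3: ⌈(4·608)/765⌉ − ⌈(3·608)/765⌉ = ⌈2432/765⌉ − ⌈1824/765⌉ = 4 − 3 = 1
n=4: ⌈(5·608)/765⌉ − ⌈(4·608)/765⌉ = ⌈3040/765⌉ − ⌈2432/765⌉ = 4 − 4 = 0
n=5: ⌈(6·608)/765⌉ − ⌈(5·608)/765⌉ = ⌈3648/765⌉ − ⌈3040/765⌉ = 5 − 4 = 1
n=6: ⌈(7·608)/765⌉ − ⌈(6·608)/765⌉ = ⌈4256/765⌉ − ⌈3648/765⌉ = 6 − 5 = 1
n=7: ⌈(8·608)/765⌉ − ⌈(7·608)/765⌉ = ⌈4864/765⌉ − ⌈4256/765⌉ = 7 − 6 = 1
n=8: ⌈(9·608)/765⌉ − ⌈(8·608)/765⌉ = ⌈5472/765⌉ − ⌈4864/765⌉ = 8 − 7 = 1
n=9: ⌈(10·608)/765⌉ − ⌈(9·608)/765⌉ = ⌈6080/765⌉ − ⌈5472/765⌉ = 8 − 8 = 0
n=10: ⌈(11·608)/765⌉ − ⌈(10·608)/765⌉ = ⌈6688/765⌉ − ⌈6080/765⌉ = 9 − 8 = 1
n=11: ⌈(12·608)/765⌉ − ⌈(11·608)/765⌉ = ⌈7296/765⌉ − ⌈6688/765⌉ = 10 − 9 = 1
n=12: ⌈(13·608)/765⌉ − ⌈(12·608)/765⌉ = ⌈7904/765⌉ − ⌈7296/765⌉ = 11 − 10 = 1
n=13: ⌈(14·608)/765⌉ − ⌈(13·608)/765⌉ = ⌈8512/765⌉ − ⌈7904/765⌉ = 12 − 11 = 1
n=14: ⌈(15·608)/765⌉ − ⌈(14·608)/765⌉ = ⌈9120/765⌉ − ⌈8512/765⌉ = 12 − 12 = 0
n=15: ⌈(16·608)/765⌉ − ⌈(15·608)/765⌉ = ⌈9728/765⌉ − ⌈9120/765⌉ = 13 − 12 = 1
n=16: ⌈(17·608)/765⌉ − ⌈(16·608)/765⌉ = ⌈10336/765⌉ − ⌈9728/765⌉ = 14 − 13 = 1
n=17: ⌈(18·608)/765⌉ − ⌈(17·608)/765⌉ = ⌈10944/765⌉ − ⌈10336/765⌉ = 15 − 14 = 1
n=18: ⌈(19·608)/765⌉ − ⌈(18·608)/765⌉ = ⌈11552/765⌉ − ⌈10944/765⌉ = 16 − 15 = 1
n=19: ⌈(20·608)/765⌉ − ⌈(19·608)/765⌉ = ⌈12160/765⌉ − ⌈11552/765⌉ = 16 − 16 = 0
n=20: ⌈(21·608)/765⌉ − ⌈(20·608)/765⌉ = ⌈12768/765⌉ − ⌈12160/765⌉ = 17 − 16 = 1
n=21: ⌈(22·608)/765⌉ − ⌈(21·608)/765⌉ = ⌈13376/765⌉ − ⌈12768/765⌉ = 18 − 17 = 1
n=22: ⌈(23·608)/765⌉ − ⌈(22·608)/765⌉ = ⌈13984/765⌉ − ⌈13376/765⌉ = 19 − 18 = 1
n=23: ⌈(24·608)/765⌉ − ⌈(23·608)/765⌉ = ⌈14592/765⌉ − ⌈13984/765⌉ = 20 − 19 = 1
n=24: ⌈(25·608)/765⌉ − ⌈(24·608)/765⌉ = ⌈15200/765⌉ − ⌈14592/765⌉ = 20 − 20 = 0
n=25: ⌈(26·608)/765⌉ − ⌈(25·608)/765⌉ = ⌈15808/765⌉ − ⌈15200/765⌉ = 21 − 20 = 1
n=26: ⌈(27·608)/765⌉ − ⌈(26·608)/765⌉ = ⌈16416/765⌉ − ⌈15808/765⌉ = 22 − 21 = 1
n=27: ⌈(28·608)/765⌉ − ⌈(27·608)/765⌉ = ⌈17024/765⌉ − ⌈16416/765⌉ = 23 − 22 = 1
n=28: ⌈(29·608)/765⌉ − ⌈(28·608)/765⌉ = ⌈17632/765⌉ − ⌈17024/765⌉ = 24 − 23 = 1
n=29: ⌈(30·608)/765⌉ − ⌈(29·608)/765⌉ = ⌈18240/765⌉ − ⌈17632/765⌉ = 24 − 24 = 0
n=30: ⌈(31·608)/765⌉ − ⌈(30·608)/765⌉ = ⌈18848/765⌉ − ⌈18240/765⌉ = 25 − 24 = 1
n=31: ⌈(32·608)/765⌉ − ⌈(31·608)/765⌉ = ⌈19456/765⌉ − ⌈18848/765⌉ = 26 − 25 = 1
n=32: ⌈(33·608)/765⌉ − ⌈(32·608)/765⌉ = ⌈20064/765⌉ − ⌈19456/765⌉ = 27 − 26 = 1
n=33: ⌈(34·608)/765⌉ − ⌈(33·608)/765⌉ = ⌈20672/765⌉ − ⌈20064/765⌉ = 28 − 27 = 1
n=34: ⌈(35·608)/765⌉ − ⌈(34·608)/765⌉ = ⌈21280/765⌉ − ⌈20672/765⌉ = 28 − 28 = 0
n=35: ⌈(36·608)/765⌉ − ⌈(35·608)/765⌉ = ⌈21888/765⌉ − ⌈21280/765⌉ = 29 − 28 = 1
n=36: ⌈(37·608)/765⌉ − ⌈(36·608)/765⌉ = ⌈22496/765⌉ − ⌈21888/765⌉ = 30 − 29 = 1
n=37: ⌈(38·608)/765⌉ − ⌈(37·608)/765⌉ = ⌈23104/765⌉ − ⌈22496/765⌉ = 31 − 30 = 1
n=38: ⌈(39·608)/765⌉ − ⌈(38·608)/765⌉ = ⌈23712/765⌉ − ⌈23104/765⌉ = 31 − 31 = 0
n=39: ⌈(40·608)/765⌉ − ⌈(39·608)/765⌉ = ⌈24320/765⌉ − ⌈23712/765⌉ = 32 − 31 = 1
n=40: ⌈(41·608)/765⌉ − ⌈(40·608)/765⌉ = ⌈24928/765⌉ − ⌈24320/765⌉ = 33 − 32 = 1
n=41: ⌈(42·608)/765⌉ − ⌈(41·608)/765⌉ = ⌈25536/765⌉ − ⌈24928/765⌉ = 34 − 33 = 1
n=42: ⌈(43·608)/765⌉ − ⌈(42·608)/765⌉ = ⌈26144/765⌉ − ⌈25536/765⌉ = 35 − 34 = 1
n=43: ⌈(44·608)/765⌉ − ⌈(43·608)/765⌉ = ⌈26752/765⌉ − ⌈26144/765⌉ = 35 − 35 = 0
n=44: ⌈(45·608)/765⌉ − ⌈(44·608)/765⌉ = ⌈27360/765⌉ − ⌈26752/765⌉ = 36 − 35 = 1
n=45: ⌈(46·608)/765⌉ − ⌈(45·608)/765⌉ = ⌈27968/765⌉ − ⌈27360/765⌉ = 37 − 36 = 1
n=46: ⌈(47·608)/765⌉ − ⌈(46·608)/765⌉ = ⌈28576/765⌉ − ⌈27968/765⌉ = 38 − 37 = 1
n=47: ⌈(48·608)/765⌉ − ⌈(47·608)/765⌉ = ⌈29184/765⌉ − ⌈28576/765⌉ = 39 − 38 = 1
n=48: ⌈(49·608)/765⌉ − ⌈(48·608)/765⌉ = ⌈29792/765⌉ − ⌈29184/765⌉ = 39 − 39 = 0
n=49: ⌈(50·608)/765⌉ − ⌈(49·608)/765⌉ = ⌈30400/765⌉ − ⌈29792/765⌉ = 40 − 39 = 1

11110111101111011110111101111011110111011110111101


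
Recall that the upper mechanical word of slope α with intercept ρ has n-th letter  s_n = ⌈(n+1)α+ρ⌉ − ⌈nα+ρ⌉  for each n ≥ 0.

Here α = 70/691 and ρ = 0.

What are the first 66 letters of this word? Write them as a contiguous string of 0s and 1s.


100000000100000000010000000001000000000100000000010000000001000000

n=0: ⌈(1·70)/691⌉ − ⌈(0·70)/691⌉ = ⌈70/691⌉ − ⌈0/691⌉ = 1 − 0 = 1
n=1: ⌈(2·70)/691⌉ − ⌈(1·70)/691⌉ = ⌈140/691⌉ − ⌈70/691⌉ = 1 − 1 = 0
n=2: ⌈(3·70)/691⌉ − ⌈(2·70)/691⌉ = ⌈210/691⌉ − ⌈140/691⌉ = 1 − 1 = 0
n=3: ⌈(4·70)/691⌉ − ⌈(3·70)/691⌉ = ⌈280/691⌉ − ⌈210/691⌉ = 1 − 1 = 0
n=4: ⌈(5·70)/691⌉ − ⌈(4·70)/691⌉ = ⌈350/691⌉ − ⌈280/691⌉ = 1 − 1 = 0
n=5: ⌈(6·70)/691⌉ − ⌈(5·70)/691⌉ = ⌈420/691⌉ − ⌈350/691⌉ = 1 − 1 = 0
n=6: ⌈(7·70)/691⌉ − ⌈(6·70)/691⌉ = ⌈490/691⌉ − ⌈420/691⌉ = 1 − 1 = 0
n=7: ⌈(8·70)/691⌉ − ⌈(7·70)/691⌉ = ⌈560/691⌉ − ⌈490/691⌉ = 1 − 1 = 0
n=8: ⌈(9·70)/691⌉ − ⌈(8·70)/691⌉ = ⌈630/691⌉ − ⌈560/691⌉ = 1 − 1 = 0
n=9: ⌈(10·70)/691⌉ − ⌈(9·70)/691⌉ = ⌈700/691⌉ − ⌈630/691⌉ = 2 − 1 = 1
n=10: ⌈(11·70)/691⌉ − ⌈(10·70)/691⌉ = ⌈770/691⌉ − ⌈700/691⌉ = 2 − 2 = 0
n=11: ⌈(12·70)/691⌉ − ⌈(11·70)/691⌉ = ⌈840/691⌉ − ⌈770/691⌉ = 2 − 2 = 0
n=12: ⌈(13·70)/691⌉ − ⌈(12·70)/691⌉ = ⌈910/691⌉ − ⌈840/691⌉ = 2 − 2 = 0
n=13: ⌈(14·70)/691⌉ − ⌈(13·70)/691⌉ = ⌈980/691⌉ − ⌈910/691⌉ = 2 − 2 = 0
n=14: ⌈(15·70)/691⌉ − ⌈(14·70)/691⌉ = ⌈1050/691⌉ − ⌈980/691⌉ = 2 − 2 = 0
n=15: ⌈(16·70)/691⌉ − ⌈(15·70)/691⌉ = ⌈1120/691⌉ − ⌈1050/691⌉ = 2 − 2 = 0
n=16: ⌈(17·70)/691⌉ − ⌈(16·70)/691⌉ = ⌈1190/691⌉ − ⌈1120/691⌉ = 2 − 2 = 0
n=17: ⌈(18·70)/691⌉ − ⌈(17·70)/691⌉ = ⌈1260/691⌉ − ⌈1190/691⌉ = 2 − 2 = 0
n=18: ⌈(19·70)/691⌉ − ⌈(18·70)/691⌉ = ⌈1330/691⌉ − ⌈1260/691⌉ = 2 − 2 = 0
n=19: ⌈(20·70)/691⌉ − ⌈(19·70)/691⌉ = ⌈1400/691⌉ − ⌈1330/691⌉ = 3 − 2 = 1
n=20: ⌈(21·70)/691⌉ − ⌈(20·70)/691⌉ = ⌈1470/691⌉ − ⌈1400/691⌉ = 3 − 3 = 0
n=21: ⌈(22·70)/691⌉ − ⌈(21·70)/691⌉ = ⌈1540/691⌉ − ⌈1470/691⌉ = 3 − 3 = 0
n=22: ⌈(23·70)/691⌉ − ⌈(22·70)/691⌉ = ⌈1610/691⌉ − ⌈1540/691⌉ = 3 − 3 = 0
n=23: ⌈(24·70)/691⌉ − ⌈(23·70)/691⌉ = ⌈1680/691⌉ − ⌈1610/691⌉ = 3 − 3 = 0
n=24: ⌈(25·70)/691⌉ − ⌈(24·70)/691⌉ = ⌈1750/691⌉ − ⌈1680/691⌉ = 3 − 3 = 0
n=25: ⌈(26·70)/691⌉ − ⌈(25·70)/691⌉ = ⌈1820/691⌉ − ⌈1750/691⌉ = 3 − 3 = 0
n=26: ⌈(27·70)/691⌉ − ⌈(26·70)/691⌉ = ⌈1890/691⌉ − ⌈1820/691⌉ = 3 − 3 = 0
n=27: ⌈(28·70)/691⌉ − ⌈(27·70)/691⌉ = ⌈1960/691⌉ − ⌈1890/691⌉ = 3 − 3 = 0
n=28: ⌈(29·70)/691⌉ − ⌈(28·70)/691⌉ = ⌈2030/691⌉ − ⌈1960/691⌉ = 3 − 3 = 0
n=29: ⌈(30·70)/691⌉ − ⌈(29·70)/691⌉ = ⌈2100/691⌉ − ⌈2030/691⌉ = 4 − 3 = 1
n=30: ⌈(31·70)/691⌉ − ⌈(30·70)/691⌉ = ⌈2170/691⌉ − ⌈2100/691⌉ = 4 − 4 = 0
n=31: ⌈(32·70)/691⌉ − ⌈(31·70)/691⌉ = ⌈2240/691⌉ − ⌈2170/691⌉ = 4 − 4 = 0
n=32: ⌈(33·70)/691⌉ − ⌈(32·70)/691⌉ = ⌈2310/691⌉ − ⌈2240/691⌉ = 4 − 4 = 0
n=33: ⌈(34·70)/691⌉ − ⌈(33·70)/691⌉ = ⌈2380/691⌉ − ⌈2310/691⌉ = 4 − 4 = 0
n=34: ⌈(35·70)/691⌉ − ⌈(34·70)/691⌉ = ⌈2450/691⌉ − ⌈2380/691⌉ = 4 − 4 = 0
n=35: ⌈(36·70)/691⌉ − ⌈(35·70)/691⌉ = ⌈2520/691⌉ − ⌈2450/691⌉ = 4 − 4 = 0
n=36: ⌈(37·70)/691⌉ − ⌈(36·70)/691⌉ = ⌈2590/691⌉ − ⌈2520/691⌉ = 4 − 4 = 0
n=37: ⌈(38·70)/691⌉ − ⌈(37·70)/691⌉ = ⌈2660/691⌉ − ⌈2590/691⌉ = 4 − 4 = 0
n=38: ⌈(39·70)/691⌉ − ⌈(38·70)/691⌉ = ⌈2730/691⌉ − ⌈2660/691⌉ = 4 − 4 = 0
n=39: ⌈(40·70)/691⌉ − ⌈(39·70)/691⌉ = ⌈2800/691⌉ − ⌈2730/691⌉ = 5 − 4 = 1
n=40: ⌈(41·70)/691⌉ − ⌈(40·70)/691⌉ = ⌈2870/691⌉ − ⌈2800/691⌉ = 5 − 5 = 0
n=41: ⌈(42·70)/691⌉ − ⌈(41·70)/691⌉ = ⌈2940/691⌉ − ⌈2870/691⌉ = 5 − 5 = 0
n=42: ⌈(43·70)/691⌉ − ⌈(42·70)/691⌉ = ⌈3010/691⌉ − ⌈2940/691⌉ = 5 − 5 = 0
n=43: ⌈(44·70)/691⌉ − ⌈(43·70)/691⌉ = ⌈3080/691⌉ − ⌈3010/691⌉ = 5 − 5 = 0
n=44: ⌈(45·70)/691⌉ − ⌈(44·70)/691⌉ = ⌈3150/691⌉ − ⌈3080/691⌉ = 5 − 5 = 0
n=45: ⌈(46·70)/691⌉ − ⌈(45·70)/691⌉ = ⌈3220/691⌉ − ⌈3150/691⌉ = 5 − 5 = 0
n=46: ⌈(47·70)/691⌉ − ⌈(46·70)/691⌉ = ⌈3290/691⌉ − ⌈3220/691⌉ = 5 − 5 = 0
n=47: ⌈(48·70)/691⌉ − ⌈(47·70)/691⌉ = ⌈3360/691⌉ − ⌈3290/691⌉ = 5 − 5 = 0
n=48: ⌈(49·70)/691⌉ − ⌈(48·70)/691⌉ = ⌈3430/691⌉ − ⌈3360/691⌉ = 5 − 5 = 0
n=49: ⌈(50·70)/691⌉ − ⌈(49·70)/691⌉ = ⌈3500/691⌉ − ⌈3430/691⌉ = 6 − 5 = 1
n=50: ⌈(51·70)/691⌉ − ⌈(50·70)/691⌉ = ⌈3570/691⌉ − ⌈3500/691⌉ = 6 − 6 = 0
n=51: ⌈(52·70)/691⌉ − ⌈(51·70)/691⌉ = ⌈3640/691⌉ − ⌈3570/691⌉ = 6 − 6 = 0
n=52: ⌈(53·70)/691⌉ − ⌈(52·70)/691⌉ = ⌈3710/691⌉ − ⌈3640/691⌉ = 6 − 6 = 0
n=53: ⌈(54·70)/691⌉ − ⌈(53·70)/691⌉ = ⌈3780/691⌉ − ⌈3710/691⌉ = 6 − 6 = 0
n=54: ⌈(55·70)/691⌉ − ⌈(54·70)/691⌉ = ⌈3850/691⌉ − ⌈3780/691⌉ = 6 − 6 = 0
n=55: ⌈(56·70)/691⌉ − ⌈(55·70)/691⌉ = ⌈3920/691⌉ − ⌈3850/691⌉ = 6 − 6 = 0
n=56: ⌈(57·70)/691⌉ − ⌈(56·70)/691⌉ = ⌈3990/691⌉ − ⌈3920/691⌉ = 6 − 6 = 0
n=57: ⌈(58·70)/691⌉ − ⌈(57·70)/691⌉ = ⌈4060/691⌉ − ⌈3990/691⌉ = 6 − 6 = 0
n=58: ⌈(59·70)/691⌉ − ⌈(58·70)/691⌉ = ⌈4130/691⌉ − ⌈4060/691⌉ = 6 − 6 = 0
n=59: ⌈(60·70)/691⌉ − ⌈(59·70)/691⌉ = ⌈4200/691⌉ − ⌈4130/691⌉ = 7 − 6 = 1
n=60: ⌈(61·70)/691⌉ − ⌈(60·70)/691⌉ = ⌈4270/691⌉ − ⌈4200/691⌉ = 7 − 7 = 0
n=61: ⌈(62·70)/691⌉ − ⌈(61·70)/691⌉ = ⌈4340/691⌉ − ⌈4270/691⌉ = 7 − 7 = 0
n=62: ⌈(63·70)/691⌉ − ⌈(62·70)/691⌉ = ⌈4410/691⌉ − ⌈4340/691⌉ = 7 − 7 = 0
n=63: ⌈(64·70)/691⌉ − ⌈(63·70)/691⌉ = ⌈4480/691⌉ − ⌈4410/691⌉ = 7 − 7 = 0
n=64: ⌈(65·70)/691⌉ − ⌈(64·70)/691⌉ = ⌈4550/691⌉ − ⌈4480/691⌉ = 7 − 7 = 0
n=65: ⌈(66·70)/691⌉ − ⌈(65·70)/691⌉ = ⌈4620/691⌉ − ⌈4550/691⌉ = 7 − 7 = 0


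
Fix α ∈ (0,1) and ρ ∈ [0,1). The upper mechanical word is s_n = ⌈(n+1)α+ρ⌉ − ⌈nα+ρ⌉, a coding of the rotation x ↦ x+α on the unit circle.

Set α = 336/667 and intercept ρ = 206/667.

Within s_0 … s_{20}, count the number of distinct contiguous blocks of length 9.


t_n = ⌈(n·336+206)/667⌉ for n = 0 … 21:
  n=0…9: ⌈206/667⌉=1 ⌈542/667⌉=1 ⌈878/667⌉=2 ⌈1214/667⌉=2 ⌈1550/667⌉=3 ⌈1886/667⌉=3 ⌈2222/667⌉=4 ⌈2558/667⌉=4 ⌈2894/667⌉=5 ⌈3230/667⌉=5
  n=10…19: ⌈3566/667⌉=6 ⌈3902/667⌉=6 ⌈4238/667⌉=7 ⌈4574/667⌉=7 ⌈4910/667⌉=8 ⌈5246/667⌉=8 ⌈5582/667⌉=9 ⌈5918/667⌉=9 ⌈6254/667⌉=10 ⌈6590/667⌉=10
  n=20…21: ⌈6926/667⌉=11 ⌈7262/667⌉=11
s_n = t_(n+1) − t_n for n = 0 … 20 gives
prefix = 010101010101010101010
slide a length-9 window over [0..8] … [12..20] (13 windows); first occurrence of each distinct factor:
  [  0..  8] 010101010
  [  1..  9] 101010101
  (the other 11 windows repeat one of these)
distinct factors: {010101010, 101010101}
count = 2  (Sturmian bound for length 9 is 10)

2


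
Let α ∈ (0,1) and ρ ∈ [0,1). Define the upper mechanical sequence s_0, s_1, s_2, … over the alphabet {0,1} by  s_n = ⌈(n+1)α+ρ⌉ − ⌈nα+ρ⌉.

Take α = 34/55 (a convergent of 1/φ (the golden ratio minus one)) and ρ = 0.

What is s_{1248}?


(n+1)α + ρ = (1249·34) / 55 = 42466/55
nα + ρ     = (1248·34) / 55 = 42432/55
⌈42466/55⌉ = 773,  ⌈42432/55⌉ = 772
s_{1248} = 773 − 772 = 1

1


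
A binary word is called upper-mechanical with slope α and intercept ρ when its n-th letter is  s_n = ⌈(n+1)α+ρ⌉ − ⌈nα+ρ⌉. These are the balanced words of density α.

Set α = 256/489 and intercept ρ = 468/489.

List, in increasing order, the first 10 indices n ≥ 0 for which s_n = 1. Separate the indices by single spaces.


n=0: ⌈724/489⌉−⌈468/489⌉ = 2−1 = 1  ← one
n=1: ⌈980/489⌉−⌈724/489⌉ = 3−2 = 1  ← one
n=2: ⌈1236/489⌉−⌈980/489⌉ = 3−3 = 0
n=3: ⌈1492/489⌉−⌈1236/489⌉ = 4−3 = 1  ← one
n=4: ⌈1748/489⌉−⌈1492/489⌉ = 4−4 = 0
n=5: ⌈2004/489⌉−⌈1748/489⌉ = 5−4 = 1  ← one
n=6: ⌈2260/489⌉−⌈2004/489⌉ = 5−5 = 0
n=7: ⌈2516/489⌉−⌈2260/489⌉ = 6−5 = 1  ← one
n=8: ⌈2772/489⌉−⌈2516/489⌉ = 6−6 = 0
n=9: ⌈3028/489⌉−⌈2772/489⌉ = 7−6 = 1  ← one
n=10: ⌈3284/489⌉−⌈3028/489⌉ = 7−7 = 0
n=11: ⌈3540/489⌉−⌈3284/489⌉ = 8−7 = 1  ← one
n=12: ⌈3796/489⌉−⌈3540/489⌉ = 8−8 = 0
n=13: ⌈4052/489⌉−⌈3796/489⌉ = 9−8 = 1  ← one
n=14: ⌈4308/489⌉−⌈4052/489⌉ = 9−9 = 0
n=15: ⌈4564/489⌉−⌈4308/489⌉ = 10−9 = 1  ← one
n=16: ⌈4820/489⌉−⌈4564/489⌉ = 10−10 = 0
n=17: ⌈5076/489⌉−⌈4820/489⌉ = 11−10 = 1  ← one
positions of the first 10 ones: 0 1 3 5 7 9 11 13 15 17

0 1 3 5 7 9 11 13 15 17


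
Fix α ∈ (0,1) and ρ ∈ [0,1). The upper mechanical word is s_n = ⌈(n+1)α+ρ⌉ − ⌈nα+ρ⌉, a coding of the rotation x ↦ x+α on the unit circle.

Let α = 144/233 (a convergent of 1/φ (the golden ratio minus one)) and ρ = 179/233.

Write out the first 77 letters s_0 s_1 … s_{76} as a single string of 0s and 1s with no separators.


n=0: ⌈(1·144+179)/233⌉ − ⌈(0·144+179)/233⌉ = ⌈323/233⌉ − ⌈179/233⌉ = 2 − 1 = 1
n=1: ⌈(2·144+179)/233⌉ − ⌈(1·144+179)/233⌉ = ⌈467/233⌉ − ⌈323/233⌉ = 3 − 2 = 1
n=2: ⌈(3·144+179)/233⌉ − ⌈(2·144+179)/233⌉ = ⌈611/233⌉ − ⌈467/233⌉ = 3 − 3 = 0
n=3: ⌈(4·144+179)/233⌉ − ⌈(3·144+179)/233⌉ = ⌈755/233⌉ − ⌈611/233⌉ = 4 − 3 = 1
n=4: ⌈(5·144+179)/233⌉ − ⌈(4·144+179)/233⌉ = ⌈899/233⌉ − ⌈755/233⌉ = 4 − 4 = 0
n=5: ⌈(6·144+179)/233⌉ − ⌈(5·144+179)/233⌉ = ⌈1043/233⌉ − ⌈899/233⌉ = 5 − 4 = 1
n=6: ⌈(7·144+179)/233⌉ − ⌈(6·144+179)/233⌉ = ⌈1187/233⌉ − ⌈1043/233⌉ = 6 − 5 = 1
n=7: ⌈(8·144+179)/233⌉ − ⌈(7·144+179)/233⌉ = ⌈1331/233⌉ − ⌈1187/233⌉ = 6 − 6 = 0
n=8: ⌈(9·144+179)/233⌉ − ⌈(8·144+179)/233⌉ = ⌈1475/233⌉ − ⌈1331/233⌉ = 7 − 6 = 1
n=9: ⌈(10·144+179)/233⌉ − ⌈(9·144+179)/233⌉ = ⌈1619/233⌉ − ⌈1475/233⌉ = 7 − 7 = 0
n=10: ⌈(11·144+179)/233⌉ − ⌈(10·144+179)/233⌉ = ⌈1763/233⌉ − ⌈1619/233⌉ = 8 − 7 = 1
n=11: ⌈(12·144+179)/233⌉ − ⌈(11·144+179)/233⌉ = ⌈1907/233⌉ − ⌈1763/233⌉ = 9 − 8 = 1
n=12: ⌈(13·144+179)/233⌉ − ⌈(12·144+179)/233⌉ = ⌈2051/233⌉ − ⌈1907/233⌉ = 9 − 9 = 0
n=13: ⌈(14·144+179)/233⌉ − ⌈(13·144+179)/233⌉ = ⌈2195/233⌉ − ⌈2051/233⌉ = 10 − 9 = 1
n=14: ⌈(15·144+179)/233⌉ − ⌈(14·144+179)/233⌉ = ⌈2339/233⌉ − ⌈2195/233⌉ = 11 − 10 = 1
n=15: ⌈(16·144+179)/233⌉ − ⌈(15·144+179)/233⌉ = ⌈2483/233⌉ − ⌈2339/233⌉ = 11 − 11 = 0
n=16: ⌈(17·144+179)/233⌉ − ⌈(16·144+179)/233⌉ = ⌈2627/233⌉ − ⌈2483/233⌉ = 12 − 11 = 1
n=17: ⌈(18·144+179)/233⌉ − ⌈(17·144+179)/233⌉ = ⌈2771/233⌉ − ⌈2627/233⌉ = 12 − 12 = 0
n=18: ⌈(19·144+179)/233⌉ − ⌈(18·144+179)/233⌉ = ⌈2915/233⌉ − ⌈2771/233⌉ = 13 − 12 = 1
n=19: ⌈(20·144+179)/233⌉ − ⌈(19·144+179)/233⌉ = ⌈3059/233⌉ − ⌈2915/233⌉ = 14 − 13 = 1
n=20: ⌈(21·144+179)/233⌉ − ⌈(20·144+179)/233⌉ = ⌈3203/233⌉ − ⌈3059/233⌉ = 14 − 14 = 0
n=21: ⌈(22·144+179)/233⌉ − ⌈(21·144+179)/233⌉ = ⌈3347/233⌉ − ⌈3203/233⌉ = 15 − 14 = 1
n=22: ⌈(23·144+179)/233⌉ − ⌈(22·144+179)/233⌉ = ⌈3491/233⌉ − ⌈3347/233⌉ = 15 − 15 = 0
n=23: ⌈(24·144+179)/233⌉ − ⌈(23·144+179)/233⌉ = ⌈3635/233⌉ − ⌈3491/233⌉ = 16 − 15 = 1
n=24: ⌈(25·144+179)/233⌉ − ⌈(24·144+179)/233⌉ = ⌈3779/233⌉ − ⌈3635/233⌉ = 17 − 16 = 1
n=25: ⌈(26·144+179)/233⌉ − ⌈(25·144+179)/233⌉ = ⌈3923/233⌉ − ⌈3779/233⌉ = 17 − 17 = 0
n=26: ⌈(27·144+179)/233⌉ − ⌈(26·144+179)/233⌉ = ⌈4067/233⌉ − ⌈3923/233⌉ = 18 − 17 = 1
n=27: ⌈(28·144+179)/233⌉ − ⌈(27·144+179)/233⌉ = ⌈4211/233⌉ − ⌈4067/233⌉ = 19 − 18 = 1
n=28: ⌈(29·144+179)/233⌉ − ⌈(28·144+179)/233⌉ = ⌈4355/233⌉ − ⌈4211/233⌉ = 19 − 19 = 0
n=29: ⌈(30·144+179)/233⌉ − ⌈(29·144+179)/233⌉ = ⌈4499/233⌉ − ⌈4355/233⌉ = 20 − 19 = 1
n=30: ⌈(31·144+179)/233⌉ − ⌈(30·144+179)/233⌉ = ⌈4643/233⌉ − ⌈4499/233⌉ = 20 − 20 = 0
n=31: ⌈(32·144+179)/233⌉ − ⌈(31·144+179)/233⌉ = ⌈4787/233⌉ − ⌈4643/233⌉ = 21 − 20 = 1
n=32: ⌈(33·144+179)/233⌉ − ⌈(32·144+179)/233⌉ = ⌈4931/233⌉ − ⌈4787/233⌉ = 22 − 21 = 1
n=33: ⌈(34·144+179)/233⌉ − ⌈(33·144+179)/233⌉ = ⌈5075/233⌉ − ⌈4931/233⌉ = 22 − 22 = 0
n=34: ⌈(35·144+179)/233⌉ − ⌈(34·144+179)/233⌉ = ⌈5219/233⌉ − ⌈5075/233⌉ = 23 − 22 = 1
n=35: ⌈(36·144+179)/233⌉ − ⌈(35·144+179)/233⌉ = ⌈5363/233⌉ − ⌈5219/233⌉ = 24 − 23 = 1
n=36: ⌈(37·144+179)/233⌉ − ⌈(36·144+179)/233⌉ = ⌈5507/233⌉ − ⌈5363/233⌉ = 24 − 24 = 0
n=37: ⌈(38·144+179)/233⌉ − ⌈(37·144+179)/233⌉ = ⌈5651/233⌉ − ⌈5507/233⌉ = 25 − 24 = 1
n=38: ⌈(39·144+179)/233⌉ − ⌈(38·144+179)/233⌉ = ⌈5795/233⌉ − ⌈5651/233⌉ = 25 − 25 = 0
n=39: ⌈(40·144+179)/233⌉ − ⌈(39·144+179)/233⌉ = ⌈5939/233⌉ − ⌈5795/233⌉ = 26 − 25 = 1
n=40: ⌈(41·144+179)/233⌉ − ⌈(40·144+179)/233⌉ = ⌈6083/233⌉ − ⌈5939/233⌉ = 27 − 26 = 1
n=41: ⌈(42·144+179)/233⌉ − ⌈(41·144+179)/233⌉ = ⌈6227/233⌉ − ⌈6083/233⌉ = 27 − 27 = 0
n=42: ⌈(43·144+179)/233⌉ − ⌈(42·144+179)/233⌉ = ⌈6371/233⌉ − ⌈6227/233⌉ = 28 − 27 = 1
n=43: ⌈(44·144+179)/233⌉ − ⌈(43·144+179)/233⌉ = ⌈6515/233⌉ − ⌈6371/233⌉ = 28 − 28 = 0
n=44: ⌈(45·144+179)/233⌉ − ⌈(44·144+179)/233⌉ = ⌈6659/233⌉ − ⌈6515/233⌉ = 29 − 28 = 1
n=45: ⌈(46·144+179)/233⌉ − ⌈(45·144+179)/233⌉ = ⌈6803/233⌉ − ⌈6659/233⌉ = 30 − 29 = 1
n=46: ⌈(47·144+179)/233⌉ − ⌈(46·144+179)/233⌉ = ⌈6947/233⌉ − ⌈6803/233⌉ = 30 − 30 = 0
n=47: ⌈(48·144+179)/233⌉ − ⌈(47·144+179)/233⌉ = ⌈7091/233⌉ − ⌈6947/233⌉ = 31 − 30 = 1
n=48: ⌈(49·144+179)/233⌉ − ⌈(48·144+179)/233⌉ = ⌈7235/233⌉ − ⌈7091/233⌉ = 32 − 31 = 1
n=49: ⌈(50·144+179)/233⌉ − ⌈(49·144+179)/233⌉ = ⌈7379/233⌉ − ⌈7235/233⌉ = 32 − 32 = 0
n=50: ⌈(51·144+179)/233⌉ − ⌈(50·144+179)/233⌉ = ⌈7523/233⌉ − ⌈7379/233⌉ = 33 − 32 = 1
n=51: ⌈(52·144+179)/233⌉ − ⌈(51·144+179)/233⌉ = ⌈7667/233⌉ − ⌈7523/233⌉ = 33 − 33 = 0
n=52: ⌈(53·144+179)/233⌉ − ⌈(52·144+179)/233⌉ = ⌈7811/233⌉ − ⌈7667/233⌉ = 34 − 33 = 1
n=53: ⌈(54·144+179)/233⌉ − ⌈(53·144+179)/233⌉ = ⌈7955/233⌉ − ⌈7811/233⌉ = 35 − 34 = 1
n=54: ⌈(55·144+179)/233⌉ − ⌈(54·144+179)/233⌉ = ⌈8099/233⌉ − ⌈7955/233⌉ = 35 − 35 = 0
n=55: ⌈(56·144+179)/233⌉ − ⌈(55·144+179)/233⌉ = ⌈8243/233⌉ − ⌈8099/233⌉ = 36 − 35 = 1
n=56: ⌈(57·144+179)/233⌉ − ⌈(56·144+179)/233⌉ = ⌈8387/233⌉ − ⌈8243/233⌉ = 36 − 36 = 0
n=57: ⌈(58·144+179)/233⌉ − ⌈(57·144+179)/233⌉ = ⌈8531/233⌉ − ⌈8387/233⌉ = 37 − 36 = 1
n=58: ⌈(59·144+179)/233⌉ − ⌈(58·144+179)/233⌉ = ⌈8675/233⌉ − ⌈8531/233⌉ = 38 − 37 = 1
n=59: ⌈(60·144+179)/233⌉ − ⌈(59·144+179)/233⌉ = ⌈8819/233⌉ − ⌈8675/233⌉ = 38 − 38 = 0
n=60: ⌈(61·144+179)/233⌉ − ⌈(60·144+179)/233⌉ = ⌈8963/233⌉ − ⌈8819/233⌉ = 39 − 38 = 1
n=61: ⌈(62·144+179)/233⌉ − ⌈(61·144+179)/233⌉ = ⌈9107/233⌉ − ⌈8963/233⌉ = 40 − 39 = 1
n=62: ⌈(63·144+179)/233⌉ − ⌈(62·144+179)/233⌉ = ⌈9251/233⌉ − ⌈9107/233⌉ = 40 − 40 = 0
n=63: ⌈(64·144+179)/233⌉ − ⌈(63·144+179)/233⌉ = ⌈9395/233⌉ − ⌈9251/233⌉ = 41 − 40 = 1
n=64: ⌈(65·144+179)/233⌉ − ⌈(64·144+179)/233⌉ = ⌈9539/233⌉ − ⌈9395/233⌉ = 41 − 41 = 0
n=65: ⌈(66·144+179)/233⌉ − ⌈(65·144+179)/233⌉ = ⌈9683/233⌉ − ⌈9539/233⌉ = 42 − 41 = 1
n=66: ⌈(67·144+179)/233⌉ − ⌈(66·144+179)/233⌉ = ⌈9827/233⌉ − ⌈9683/233⌉ = 43 − 42 = 1
n=67: ⌈(68·144+179)/233⌉ − ⌈(67·144+179)/233⌉ = ⌈9971/233⌉ − ⌈9827/233⌉ = 43 − 43 = 0
n=68: ⌈(69·144+179)/233⌉ − ⌈(68·144+179)/233⌉ = ⌈10115/233⌉ − ⌈9971/233⌉ = 44 − 43 = 1
n=69: ⌈(70·144+179)/233⌉ − ⌈(69·144+179)/233⌉ = ⌈10259/233⌉ − ⌈10115/233⌉ = 45 − 44 = 1
n=70: ⌈(71·144+179)/233⌉ − ⌈(70·144+179)/233⌉ = ⌈10403/233⌉ − ⌈10259/233⌉ = 45 − 45 = 0
n=71: ⌈(72·144+179)/233⌉ − ⌈(71·144+179)/233⌉ = ⌈10547/233⌉ − ⌈10403/233⌉ = 46 − 45 = 1
n=72: ⌈(73·144+179)/233⌉ − ⌈(72·144+179)/233⌉ = ⌈10691/233⌉ − ⌈10547/233⌉ = 46 − 46 = 0
n=73: ⌈(74·144+179)/233⌉ − ⌈(73·144+179)/233⌉ = ⌈10835/233⌉ − ⌈10691/233⌉ = 47 − 46 = 1
n=74: ⌈(75·144+179)/233⌉ − ⌈(74·144+179)/233⌉ = ⌈10979/233⌉ − ⌈10835/233⌉ = 48 − 47 = 1
n=75: ⌈(76·144+179)/233⌉ − ⌈(75·144+179)/233⌉ = ⌈11123/233⌉ − ⌈10979/233⌉ = 48 − 48 = 0
n=76: ⌈(77·144+179)/233⌉ − ⌈(76·144+179)/233⌉ = ⌈11267/233⌉ − ⌈11123/233⌉ = 49 − 48 = 1

11010110101101101011010110110101101101011010110110101101011011010110110101101


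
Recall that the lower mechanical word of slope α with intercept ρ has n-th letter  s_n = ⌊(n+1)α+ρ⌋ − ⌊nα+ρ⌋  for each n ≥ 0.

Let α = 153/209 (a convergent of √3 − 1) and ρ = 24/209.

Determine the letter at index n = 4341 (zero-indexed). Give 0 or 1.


(n+1)α + ρ = (4342·153 + 24) / 209 = 664350/209
nα + ρ     = (4341·153 + 24) / 209 = 664197/209
⌊664350/209⌋ = 3178,  ⌊664197/209⌋ = 3177
s_{4341} = 3178 − 3177 = 1

1


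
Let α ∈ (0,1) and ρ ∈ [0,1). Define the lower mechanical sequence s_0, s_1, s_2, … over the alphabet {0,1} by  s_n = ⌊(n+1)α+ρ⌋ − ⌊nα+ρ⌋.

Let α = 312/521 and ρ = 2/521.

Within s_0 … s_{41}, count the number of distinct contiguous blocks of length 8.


6

t_n = ⌊(n·312+2)/521⌋ for n = 0 … 42:
  n=0…9: ⌊2/521⌋=0 ⌊314/521⌋=0 ⌊626/521⌋=1 ⌊938/521⌋=1 ⌊1250/521⌋=2 ⌊1562/521⌋=2 ⌊1874/521⌋=3 ⌊2186/521⌋=4 ⌊2498/521⌋=4 ⌊2810/521⌋=5
  n=10…19: ⌊3122/521⌋=5 ⌊3434/521⌋=6 ⌊3746/521⌋=7 ⌊4058/521⌋=7 ⌊4370/521⌋=8 ⌊4682/521⌋=8 ⌊4994/521⌋=9 ⌊5306/521⌋=10 ⌊5618/521⌋=10 ⌊5930/521⌋=11
  n=20…29: ⌊6242/521⌋=11 ⌊6554/521⌋=12 ⌊6866/521⌋=13 ⌊7178/521⌋=13 ⌊7490/521⌋=14 ⌊7802/521⌋=14 ⌊8114/521⌋=15 ⌊8426/521⌋=16 ⌊8738/521⌋=16 ⌊9050/521⌋=17
  n=30…39: ⌊9362/521⌋=17 ⌊9674/521⌋=18 ⌊9986/521⌋=19 ⌊10298/521⌋=19 ⌊10610/521⌋=20 ⌊10922/521⌋=20 ⌊11234/521⌋=21 ⌊11546/521⌋=22 ⌊11858/521⌋=22 ⌊12170/521⌋=23
  n=40…42: ⌊12482/521⌋=23 ⌊12794/521⌋=24 ⌊13106/521⌋=25
s_n = t_(n+1) − t_n for n = 0 … 41 gives
prefix = 010101101011010110101101011010110101101011
slide a length-8 window over [0..7] … [34..41] (35 windows); first occurrence of each distinct factor:
  [  0..  7] 01010110
  [  1..  8] 10101101
  [  2..  9] 01011010
  [  3.. 10] 10110101
  [  4.. 11] 01101011
  [  5.. 12] 11010110
  (the other 29 windows repeat one of these)
distinct factors: {01010110, 01011010, 01101011, 10101101, 10110101, 11010110}
count = 6  (Sturmian bound for length 8 is 9)


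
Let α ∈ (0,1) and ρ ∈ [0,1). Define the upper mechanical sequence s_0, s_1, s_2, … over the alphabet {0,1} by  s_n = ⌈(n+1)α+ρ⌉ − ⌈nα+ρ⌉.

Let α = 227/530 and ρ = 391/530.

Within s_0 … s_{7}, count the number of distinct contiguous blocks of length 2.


t_n = ⌈(n·227+391)/530⌉ for n = 0 … 8:
  n=0…8: ⌈391/530⌉=1 ⌈618/530⌉=2 ⌈845/530⌉=2 ⌈1072/530⌉=3 ⌈1299/530⌉=3 ⌈1526/530⌉=3 ⌈1753/530⌉=4 ⌈1980/530⌉=4 ⌈2207/530⌉=5
s_n = t_(n+1) − t_n for n = 0 … 7 gives
prefix = 10100101
slide a length-2 window over [0..1] … [6..7] (7 windows); first occurrence of each distinct factor:
  [  0..  1] 10
  [  1..  2] 01
  [  3..  4] 00
  (the other 4 windows repeat one of these)
distinct factors: {00, 01, 10}
count = 3  (Sturmian bound for length 2 is 3)

3


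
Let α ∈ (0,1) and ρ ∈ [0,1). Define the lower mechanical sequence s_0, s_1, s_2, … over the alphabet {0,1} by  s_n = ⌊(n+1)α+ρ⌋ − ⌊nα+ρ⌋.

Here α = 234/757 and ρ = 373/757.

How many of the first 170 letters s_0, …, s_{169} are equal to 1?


#1s = Σ_{n=0}^{169} s_n = Σ_{n=0}^{169} (⌊(n+1)α+ρ⌋ − ⌊nα+ρ⌋)
the sum telescopes: every ⌊nα+ρ⌋ with 0 < n < 170 appears once with + and once with −, leaving ⌊170α+ρ⌋ − ⌊0·α+ρ⌋
170α + ρ = (170·234 + 373) / 757 = 40153/757
ρ = 373/757
⌊40153/757⌋ = 53,  ⌊373/757⌋ = 0
#1s = 53 − 0 = 53

53


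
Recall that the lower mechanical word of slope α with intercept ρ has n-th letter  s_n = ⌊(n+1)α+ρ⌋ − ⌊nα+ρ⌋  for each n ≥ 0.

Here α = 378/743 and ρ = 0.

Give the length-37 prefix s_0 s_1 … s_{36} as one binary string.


n=0: ⌊(1·378)/743⌋ − ⌊(0·378)/743⌋ = ⌊378/743⌋ − ⌊0/743⌋ = 0 − 0 = 0
n=1: ⌊(2·378)/743⌋ − ⌊(1·378)/743⌋ = ⌊756/743⌋ − ⌊378/743⌋ = 1 − 0 = 1
n=2: ⌊(3·378)/743⌋ − ⌊(2·378)/743⌋ = ⌊1134/743⌋ − ⌊756/743⌋ = 1 − 1 = 0
n=3: ⌊(4·378)/743⌋ − ⌊(3·378)/743⌋ = ⌊1512/743⌋ − ⌊1134/743⌋ = 2 − 1 = 1
n=4: ⌊(5·378)/743⌋ − ⌊(4·378)/743⌋ = ⌊1890/743⌋ − ⌊1512/743⌋ = 2 − 2 = 0
n=5: ⌊(6·378)/743⌋ − ⌊(5·378)/743⌋ = ⌊2268/743⌋ − ⌊1890/743⌋ = 3 − 2 = 1
n=6: ⌊(7·378)/743⌋ − ⌊(6·378)/743⌋ = ⌊2646/743⌋ − ⌊2268/743⌋ = 3 − 3 = 0
n=7: ⌊(8·378)/743⌋ − ⌊(7·378)/743⌋ = ⌊3024/743⌋ − ⌊2646/743⌋ = 4 − 3 = 1
n=8: ⌊(9·378)/743⌋ − ⌊(8·378)/743⌋ = ⌊3402/743⌋ − ⌊3024/743⌋ = 4 − 4 = 0
n=9: ⌊(10·378)/743⌋ − ⌊(9·378)/743⌋ = ⌊3780/743⌋ − ⌊3402/743⌋ = 5 − 4 = 1
n=10: ⌊(11·378)/743⌋ − ⌊(10·378)/743⌋ = ⌊4158/743⌋ − ⌊3780/743⌋ = 5 − 5 = 0
n=11: ⌊(12·378)/743⌋ − ⌊(11·378)/743⌋ = ⌊4536/743⌋ − ⌊4158/743⌋ = 6 − 5 = 1
n=12: ⌊(13·378)/743⌋ − ⌊(12·378)/743⌋ = ⌊4914/743⌋ − ⌊4536/743⌋ = 6 − 6 = 0
n=13: ⌊(14·378)/743⌋ − ⌊(13·378)/743⌋ = ⌊5292/743⌋ − ⌊4914/743⌋ = 7 − 6 = 1
n=14: ⌊(15·378)/743⌋ − ⌊(14·378)/743⌋ = ⌊5670/743⌋ − ⌊5292/743⌋ = 7 − 7 = 0
n=15: ⌊(16·378)/743⌋ − ⌊(15·378)/743⌋ = ⌊6048/743⌋ − ⌊5670/743⌋ = 8 − 7 = 1
n=16: ⌊(17·378)/743⌋ − ⌊(16·378)/743⌋ = ⌊6426/743⌋ − ⌊6048/743⌋ = 8 − 8 = 0
n=17: ⌊(18·378)/743⌋ − ⌊(17·378)/743⌋ = ⌊6804/743⌋ − ⌊6426/743⌋ = 9 − 8 = 1
n=18: ⌊(19·378)/743⌋ − ⌊(18·378)/743⌋ = ⌊7182/743⌋ − ⌊6804/743⌋ = 9 − 9 = 0
n=19: ⌊(20·378)/743⌋ − ⌊(19·378)/743⌋ = ⌊7560/743⌋ − ⌊7182/743⌋ = 10 − 9 = 1
n=20: ⌊(21·378)/743⌋ − ⌊(20·378)/743⌋ = ⌊7938/743⌋ − ⌊7560/743⌋ = 10 − 10 = 0
n=21: ⌊(22·378)/743⌋ − ⌊(21·378)/743⌋ = ⌊8316/743⌋ − ⌊7938/743⌋ = 11 − 10 = 1
n=22: ⌊(23·378)/743⌋ − ⌊(22·378)/743⌋ = ⌊8694/743⌋ − ⌊8316/743⌋ = 11 − 11 = 0
n=23: ⌊(24·378)/743⌋ − ⌊(23·378)/743⌋ = ⌊9072/743⌋ − ⌊8694/743⌋ = 12 − 11 = 1
n=24: ⌊(25·378)/743⌋ − ⌊(24·378)/743⌋ = ⌊9450/743⌋ − ⌊9072/743⌋ = 12 − 12 = 0
n=25: ⌊(26·378)/743⌋ − ⌊(25·378)/743⌋ = ⌊9828/743⌋ − ⌊9450/743⌋ = 13 − 12 = 1
n=26: ⌊(27·378)/743⌋ − ⌊(26·378)/743⌋ = ⌊10206/743⌋ − ⌊9828/743⌋ = 13 − 13 = 0
n=27: ⌊(28·378)/743⌋ − ⌊(27·378)/743⌋ = ⌊10584/743⌋ − ⌊10206/743⌋ = 14 − 13 = 1
n=28: ⌊(29·378)/743⌋ − ⌊(28·378)/743⌋ = ⌊10962/743⌋ − ⌊10584/743⌋ = 14 − 14 = 0
n=29: ⌊(30·378)/743⌋ − ⌊(29·378)/743⌋ = ⌊11340/743⌋ − ⌊10962/743⌋ = 15 − 14 = 1
n=30: ⌊(31·378)/743⌋ − ⌊(30·378)/743⌋ = ⌊11718/743⌋ − ⌊11340/743⌋ = 15 − 15 = 0
n=31: ⌊(32·378)/743⌋ − ⌊(31·378)/743⌋ = ⌊12096/743⌋ − ⌊11718/743⌋ = 16 − 15 = 1
n=32: ⌊(33·378)/743⌋ − ⌊(32·378)/743⌋ = ⌊12474/743⌋ − ⌊12096/743⌋ = 16 − 16 = 0
n=33: ⌊(34·378)/743⌋ − ⌊(33·378)/743⌋ = ⌊12852/743⌋ − ⌊12474/743⌋ = 17 − 16 = 1
n=34: ⌊(35·378)/743⌋ − ⌊(34·378)/743⌋ = ⌊13230/743⌋ − ⌊12852/743⌋ = 17 − 17 = 0
n=35: ⌊(36·378)/743⌋ − ⌊(35·378)/743⌋ = ⌊13608/743⌋ − ⌊13230/743⌋ = 18 − 17 = 1
n=36: ⌊(37·378)/743⌋ − ⌊(36·378)/743⌋ = ⌊13986/743⌋ − ⌊13608/743⌋ = 18 − 18 = 0

0101010101010101010101010101010101010
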